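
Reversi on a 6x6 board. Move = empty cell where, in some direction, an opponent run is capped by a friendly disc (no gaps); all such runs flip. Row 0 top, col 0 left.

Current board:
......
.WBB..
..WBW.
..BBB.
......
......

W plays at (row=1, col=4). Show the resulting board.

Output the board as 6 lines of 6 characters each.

Answer: ......
.WWWW.
..WBW.
..BBB.
......
......

Derivation:
Place W at (1,4); scan 8 dirs for brackets.
Dir NW: first cell '.' (not opp) -> no flip
Dir N: first cell '.' (not opp) -> no flip
Dir NE: first cell '.' (not opp) -> no flip
Dir W: opp run (1,3) (1,2) capped by W -> flip
Dir E: first cell '.' (not opp) -> no flip
Dir SW: opp run (2,3) (3,2), next='.' -> no flip
Dir S: first cell 'W' (not opp) -> no flip
Dir SE: first cell '.' (not opp) -> no flip
All flips: (1,2) (1,3)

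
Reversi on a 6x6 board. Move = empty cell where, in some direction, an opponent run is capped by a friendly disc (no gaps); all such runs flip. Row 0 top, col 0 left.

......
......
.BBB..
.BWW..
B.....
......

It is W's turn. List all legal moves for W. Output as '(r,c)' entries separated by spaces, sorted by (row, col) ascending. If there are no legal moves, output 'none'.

(1,0): flips 1 -> legal
(1,1): flips 1 -> legal
(1,2): flips 1 -> legal
(1,3): flips 1 -> legal
(1,4): flips 1 -> legal
(2,0): no bracket -> illegal
(2,4): no bracket -> illegal
(3,0): flips 1 -> legal
(3,4): no bracket -> illegal
(4,1): no bracket -> illegal
(4,2): no bracket -> illegal
(5,0): no bracket -> illegal
(5,1): no bracket -> illegal

Answer: (1,0) (1,1) (1,2) (1,3) (1,4) (3,0)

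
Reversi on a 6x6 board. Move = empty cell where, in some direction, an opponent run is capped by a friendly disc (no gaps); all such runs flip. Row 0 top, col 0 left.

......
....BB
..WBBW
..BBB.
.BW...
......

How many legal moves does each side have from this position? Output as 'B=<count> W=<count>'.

-- B to move --
(1,1): flips 1 -> legal
(1,2): flips 1 -> legal
(1,3): no bracket -> illegal
(2,1): flips 1 -> legal
(3,1): no bracket -> illegal
(3,5): flips 1 -> legal
(4,3): flips 1 -> legal
(5,1): flips 1 -> legal
(5,2): flips 1 -> legal
(5,3): no bracket -> illegal
B mobility = 7
-- W to move --
(0,3): flips 1 -> legal
(0,4): no bracket -> illegal
(0,5): flips 1 -> legal
(1,2): no bracket -> illegal
(1,3): no bracket -> illegal
(2,1): no bracket -> illegal
(3,0): no bracket -> illegal
(3,1): no bracket -> illegal
(3,5): no bracket -> illegal
(4,0): flips 1 -> legal
(4,3): flips 1 -> legal
(4,4): flips 1 -> legal
(4,5): no bracket -> illegal
(5,0): no bracket -> illegal
(5,1): no bracket -> illegal
(5,2): no bracket -> illegal
W mobility = 5

Answer: B=7 W=5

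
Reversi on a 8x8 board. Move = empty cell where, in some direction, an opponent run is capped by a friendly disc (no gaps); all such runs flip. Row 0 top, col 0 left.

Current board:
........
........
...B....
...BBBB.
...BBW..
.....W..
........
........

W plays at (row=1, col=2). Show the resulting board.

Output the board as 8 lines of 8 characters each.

Place W at (1,2); scan 8 dirs for brackets.
Dir NW: first cell '.' (not opp) -> no flip
Dir N: first cell '.' (not opp) -> no flip
Dir NE: first cell '.' (not opp) -> no flip
Dir W: first cell '.' (not opp) -> no flip
Dir E: first cell '.' (not opp) -> no flip
Dir SW: first cell '.' (not opp) -> no flip
Dir S: first cell '.' (not opp) -> no flip
Dir SE: opp run (2,3) (3,4) capped by W -> flip
All flips: (2,3) (3,4)

Answer: ........
..W.....
...W....
...BWBB.
...BBW..
.....W..
........
........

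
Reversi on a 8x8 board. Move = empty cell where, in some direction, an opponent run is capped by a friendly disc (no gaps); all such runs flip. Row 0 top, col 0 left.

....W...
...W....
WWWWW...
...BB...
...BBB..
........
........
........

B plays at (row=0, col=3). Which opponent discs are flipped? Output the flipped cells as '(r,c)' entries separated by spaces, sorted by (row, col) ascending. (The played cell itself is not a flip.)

Dir NW: edge -> no flip
Dir N: edge -> no flip
Dir NE: edge -> no flip
Dir W: first cell '.' (not opp) -> no flip
Dir E: opp run (0,4), next='.' -> no flip
Dir SW: first cell '.' (not opp) -> no flip
Dir S: opp run (1,3) (2,3) capped by B -> flip
Dir SE: first cell '.' (not opp) -> no flip

Answer: (1,3) (2,3)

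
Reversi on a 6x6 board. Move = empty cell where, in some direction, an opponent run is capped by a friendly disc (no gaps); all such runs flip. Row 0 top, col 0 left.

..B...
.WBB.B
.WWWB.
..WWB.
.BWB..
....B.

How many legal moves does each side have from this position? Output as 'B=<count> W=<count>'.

-- B to move --
(0,0): no bracket -> illegal
(0,1): no bracket -> illegal
(1,0): flips 3 -> legal
(1,4): flips 2 -> legal
(2,0): flips 4 -> legal
(3,0): flips 1 -> legal
(3,1): flips 3 -> legal
(4,4): no bracket -> illegal
(5,1): flips 2 -> legal
(5,2): flips 3 -> legal
(5,3): no bracket -> illegal
B mobility = 7
-- W to move --
(0,1): flips 1 -> legal
(0,3): flips 2 -> legal
(0,4): flips 1 -> legal
(0,5): no bracket -> illegal
(1,4): flips 2 -> legal
(2,5): flips 1 -> legal
(3,0): no bracket -> illegal
(3,1): no bracket -> illegal
(3,5): flips 1 -> legal
(4,0): flips 1 -> legal
(4,4): flips 1 -> legal
(4,5): flips 1 -> legal
(5,0): flips 1 -> legal
(5,1): no bracket -> illegal
(5,2): no bracket -> illegal
(5,3): flips 1 -> legal
(5,5): no bracket -> illegal
W mobility = 11

Answer: B=7 W=11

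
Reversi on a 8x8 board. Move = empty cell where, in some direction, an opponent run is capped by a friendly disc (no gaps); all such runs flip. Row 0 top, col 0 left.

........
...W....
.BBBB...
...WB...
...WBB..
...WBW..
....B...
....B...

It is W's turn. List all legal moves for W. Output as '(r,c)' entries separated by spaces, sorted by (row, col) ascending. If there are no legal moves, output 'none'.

Answer: (1,1) (1,5) (2,5) (3,1) (3,5) (4,6) (6,5) (7,3) (7,5)

Derivation:
(1,0): no bracket -> illegal
(1,1): flips 1 -> legal
(1,2): no bracket -> illegal
(1,4): no bracket -> illegal
(1,5): flips 1 -> legal
(2,0): no bracket -> illegal
(2,5): flips 1 -> legal
(3,0): no bracket -> illegal
(3,1): flips 1 -> legal
(3,2): no bracket -> illegal
(3,5): flips 4 -> legal
(3,6): no bracket -> illegal
(4,6): flips 2 -> legal
(5,6): no bracket -> illegal
(6,3): no bracket -> illegal
(6,5): flips 1 -> legal
(7,3): flips 1 -> legal
(7,5): flips 1 -> legal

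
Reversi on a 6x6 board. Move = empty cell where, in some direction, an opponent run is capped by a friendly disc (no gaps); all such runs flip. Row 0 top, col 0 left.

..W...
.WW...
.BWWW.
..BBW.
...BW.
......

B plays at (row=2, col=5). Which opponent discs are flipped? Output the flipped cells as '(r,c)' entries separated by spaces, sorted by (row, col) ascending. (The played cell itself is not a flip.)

Answer: (2,2) (2,3) (2,4) (3,4)

Derivation:
Dir NW: first cell '.' (not opp) -> no flip
Dir N: first cell '.' (not opp) -> no flip
Dir NE: edge -> no flip
Dir W: opp run (2,4) (2,3) (2,2) capped by B -> flip
Dir E: edge -> no flip
Dir SW: opp run (3,4) capped by B -> flip
Dir S: first cell '.' (not opp) -> no flip
Dir SE: edge -> no flip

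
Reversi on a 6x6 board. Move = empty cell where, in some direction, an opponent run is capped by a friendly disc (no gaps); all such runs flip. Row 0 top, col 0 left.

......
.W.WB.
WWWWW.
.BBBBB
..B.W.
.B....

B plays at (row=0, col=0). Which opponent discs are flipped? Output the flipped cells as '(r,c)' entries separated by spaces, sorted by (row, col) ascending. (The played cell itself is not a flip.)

Answer: (1,1) (2,2)

Derivation:
Dir NW: edge -> no flip
Dir N: edge -> no flip
Dir NE: edge -> no flip
Dir W: edge -> no flip
Dir E: first cell '.' (not opp) -> no flip
Dir SW: edge -> no flip
Dir S: first cell '.' (not opp) -> no flip
Dir SE: opp run (1,1) (2,2) capped by B -> flip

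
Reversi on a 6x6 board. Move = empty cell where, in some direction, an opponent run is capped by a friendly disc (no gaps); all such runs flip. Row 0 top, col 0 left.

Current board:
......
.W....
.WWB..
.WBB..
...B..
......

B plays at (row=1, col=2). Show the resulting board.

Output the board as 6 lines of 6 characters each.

Answer: ......
.WB...
.WBB..
.WBB..
...B..
......

Derivation:
Place B at (1,2); scan 8 dirs for brackets.
Dir NW: first cell '.' (not opp) -> no flip
Dir N: first cell '.' (not opp) -> no flip
Dir NE: first cell '.' (not opp) -> no flip
Dir W: opp run (1,1), next='.' -> no flip
Dir E: first cell '.' (not opp) -> no flip
Dir SW: opp run (2,1), next='.' -> no flip
Dir S: opp run (2,2) capped by B -> flip
Dir SE: first cell 'B' (not opp) -> no flip
All flips: (2,2)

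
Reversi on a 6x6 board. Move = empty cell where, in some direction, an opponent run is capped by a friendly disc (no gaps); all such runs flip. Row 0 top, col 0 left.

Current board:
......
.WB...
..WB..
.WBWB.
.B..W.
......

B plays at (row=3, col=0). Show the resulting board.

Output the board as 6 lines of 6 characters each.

Place B at (3,0); scan 8 dirs for brackets.
Dir NW: edge -> no flip
Dir N: first cell '.' (not opp) -> no flip
Dir NE: first cell '.' (not opp) -> no flip
Dir W: edge -> no flip
Dir E: opp run (3,1) capped by B -> flip
Dir SW: edge -> no flip
Dir S: first cell '.' (not opp) -> no flip
Dir SE: first cell 'B' (not opp) -> no flip
All flips: (3,1)

Answer: ......
.WB...
..WB..
BBBWB.
.B..W.
......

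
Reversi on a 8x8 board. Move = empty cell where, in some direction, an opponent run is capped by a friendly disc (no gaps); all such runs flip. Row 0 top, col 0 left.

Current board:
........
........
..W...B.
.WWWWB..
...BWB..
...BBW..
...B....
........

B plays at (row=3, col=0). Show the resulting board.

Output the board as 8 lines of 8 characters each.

Answer: ........
........
..W...B.
BBBBBB..
...BWB..
...BBW..
...B....
........

Derivation:
Place B at (3,0); scan 8 dirs for brackets.
Dir NW: edge -> no flip
Dir N: first cell '.' (not opp) -> no flip
Dir NE: first cell '.' (not opp) -> no flip
Dir W: edge -> no flip
Dir E: opp run (3,1) (3,2) (3,3) (3,4) capped by B -> flip
Dir SW: edge -> no flip
Dir S: first cell '.' (not opp) -> no flip
Dir SE: first cell '.' (not opp) -> no flip
All flips: (3,1) (3,2) (3,3) (3,4)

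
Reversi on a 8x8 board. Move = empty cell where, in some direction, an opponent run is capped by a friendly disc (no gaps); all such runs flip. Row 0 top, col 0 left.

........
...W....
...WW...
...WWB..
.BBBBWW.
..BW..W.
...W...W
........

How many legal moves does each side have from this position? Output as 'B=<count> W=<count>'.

-- B to move --
(0,2): flips 2 -> legal
(0,3): flips 3 -> legal
(0,4): no bracket -> illegal
(1,2): no bracket -> illegal
(1,4): flips 2 -> legal
(1,5): flips 2 -> legal
(2,2): flips 1 -> legal
(2,5): flips 1 -> legal
(3,2): flips 2 -> legal
(3,6): no bracket -> illegal
(3,7): no bracket -> illegal
(4,7): flips 2 -> legal
(5,4): flips 1 -> legal
(5,5): flips 1 -> legal
(5,7): flips 1 -> legal
(6,2): flips 1 -> legal
(6,4): flips 1 -> legal
(6,5): no bracket -> illegal
(6,6): no bracket -> illegal
(7,2): no bracket -> illegal
(7,3): flips 2 -> legal
(7,4): flips 1 -> legal
(7,6): no bracket -> illegal
(7,7): no bracket -> illegal
B mobility = 15
-- W to move --
(2,5): flips 1 -> legal
(2,6): flips 2 -> legal
(3,0): flips 2 -> legal
(3,1): flips 1 -> legal
(3,2): no bracket -> illegal
(3,6): flips 1 -> legal
(4,0): flips 4 -> legal
(5,0): no bracket -> illegal
(5,1): flips 2 -> legal
(5,4): flips 1 -> legal
(5,5): flips 1 -> legal
(6,1): flips 2 -> legal
(6,2): no bracket -> illegal
W mobility = 10

Answer: B=15 W=10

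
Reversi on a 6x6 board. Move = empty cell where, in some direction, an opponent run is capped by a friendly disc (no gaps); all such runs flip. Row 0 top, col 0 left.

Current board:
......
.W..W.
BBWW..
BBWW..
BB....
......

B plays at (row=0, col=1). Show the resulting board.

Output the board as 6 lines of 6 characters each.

Place B at (0,1); scan 8 dirs for brackets.
Dir NW: edge -> no flip
Dir N: edge -> no flip
Dir NE: edge -> no flip
Dir W: first cell '.' (not opp) -> no flip
Dir E: first cell '.' (not opp) -> no flip
Dir SW: first cell '.' (not opp) -> no flip
Dir S: opp run (1,1) capped by B -> flip
Dir SE: first cell '.' (not opp) -> no flip
All flips: (1,1)

Answer: .B....
.B..W.
BBWW..
BBWW..
BB....
......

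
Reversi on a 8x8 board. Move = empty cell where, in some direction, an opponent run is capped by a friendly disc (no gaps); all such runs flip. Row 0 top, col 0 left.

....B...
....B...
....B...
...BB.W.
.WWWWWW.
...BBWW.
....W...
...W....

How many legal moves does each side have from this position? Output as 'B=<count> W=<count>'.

-- B to move --
(2,5): no bracket -> illegal
(2,6): no bracket -> illegal
(2,7): flips 2 -> legal
(3,0): no bracket -> illegal
(3,1): flips 1 -> legal
(3,2): flips 1 -> legal
(3,5): flips 1 -> legal
(3,7): no bracket -> illegal
(4,0): no bracket -> illegal
(4,7): no bracket -> illegal
(5,0): no bracket -> illegal
(5,1): flips 1 -> legal
(5,2): flips 1 -> legal
(5,7): flips 2 -> legal
(6,2): no bracket -> illegal
(6,3): no bracket -> illegal
(6,5): no bracket -> illegal
(6,6): flips 2 -> legal
(6,7): flips 2 -> legal
(7,2): no bracket -> illegal
(7,4): flips 1 -> legal
(7,5): flips 1 -> legal
B mobility = 11
-- W to move --
(0,3): no bracket -> illegal
(0,5): no bracket -> illegal
(1,3): no bracket -> illegal
(1,5): flips 2 -> legal
(2,2): flips 1 -> legal
(2,3): flips 2 -> legal
(2,5): flips 1 -> legal
(3,2): no bracket -> illegal
(3,5): no bracket -> illegal
(5,2): flips 2 -> legal
(6,2): flips 1 -> legal
(6,3): flips 2 -> legal
(6,5): flips 1 -> legal
W mobility = 8

Answer: B=11 W=8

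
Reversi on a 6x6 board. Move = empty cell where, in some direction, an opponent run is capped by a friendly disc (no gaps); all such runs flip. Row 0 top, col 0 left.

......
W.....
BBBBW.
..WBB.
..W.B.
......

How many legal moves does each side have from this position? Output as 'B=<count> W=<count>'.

Answer: B=9 W=5

Derivation:
-- B to move --
(0,0): flips 1 -> legal
(0,1): no bracket -> illegal
(1,1): no bracket -> illegal
(1,3): no bracket -> illegal
(1,4): flips 1 -> legal
(1,5): flips 1 -> legal
(2,5): flips 1 -> legal
(3,1): flips 1 -> legal
(3,5): no bracket -> illegal
(4,1): flips 1 -> legal
(4,3): flips 1 -> legal
(5,1): flips 1 -> legal
(5,2): flips 2 -> legal
(5,3): no bracket -> illegal
B mobility = 9
-- W to move --
(1,1): no bracket -> illegal
(1,2): flips 1 -> legal
(1,3): no bracket -> illegal
(1,4): flips 1 -> legal
(2,5): no bracket -> illegal
(3,0): flips 1 -> legal
(3,1): no bracket -> illegal
(3,5): flips 2 -> legal
(4,3): no bracket -> illegal
(4,5): no bracket -> illegal
(5,3): no bracket -> illegal
(5,4): flips 2 -> legal
(5,5): no bracket -> illegal
W mobility = 5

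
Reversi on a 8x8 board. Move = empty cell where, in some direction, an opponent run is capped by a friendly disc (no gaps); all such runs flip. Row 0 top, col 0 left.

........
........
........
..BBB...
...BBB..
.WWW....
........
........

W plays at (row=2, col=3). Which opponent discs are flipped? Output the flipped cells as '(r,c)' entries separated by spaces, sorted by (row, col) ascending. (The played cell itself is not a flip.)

Answer: (3,3) (4,3)

Derivation:
Dir NW: first cell '.' (not opp) -> no flip
Dir N: first cell '.' (not opp) -> no flip
Dir NE: first cell '.' (not opp) -> no flip
Dir W: first cell '.' (not opp) -> no flip
Dir E: first cell '.' (not opp) -> no flip
Dir SW: opp run (3,2), next='.' -> no flip
Dir S: opp run (3,3) (4,3) capped by W -> flip
Dir SE: opp run (3,4) (4,5), next='.' -> no flip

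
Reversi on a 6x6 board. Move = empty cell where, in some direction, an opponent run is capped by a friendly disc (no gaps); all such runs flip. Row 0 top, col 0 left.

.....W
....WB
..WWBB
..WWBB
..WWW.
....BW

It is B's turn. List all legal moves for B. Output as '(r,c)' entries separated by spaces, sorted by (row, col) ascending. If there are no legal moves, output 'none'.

Answer: (0,3) (0,4) (1,2) (1,3) (2,1) (3,1) (5,1) (5,2) (5,3)

Derivation:
(0,3): flips 1 -> legal
(0,4): flips 1 -> legal
(1,1): no bracket -> illegal
(1,2): flips 1 -> legal
(1,3): flips 1 -> legal
(2,1): flips 4 -> legal
(3,1): flips 2 -> legal
(4,1): no bracket -> illegal
(4,5): no bracket -> illegal
(5,1): flips 2 -> legal
(5,2): flips 1 -> legal
(5,3): flips 1 -> legal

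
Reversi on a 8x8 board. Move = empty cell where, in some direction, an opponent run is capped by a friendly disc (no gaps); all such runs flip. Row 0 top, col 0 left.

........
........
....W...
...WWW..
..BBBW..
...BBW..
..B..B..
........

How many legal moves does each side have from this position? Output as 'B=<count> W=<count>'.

-- B to move --
(1,3): no bracket -> illegal
(1,4): flips 2 -> legal
(1,5): flips 2 -> legal
(2,2): flips 1 -> legal
(2,3): flips 1 -> legal
(2,5): flips 4 -> legal
(2,6): flips 1 -> legal
(3,2): no bracket -> illegal
(3,6): flips 1 -> legal
(4,6): flips 1 -> legal
(5,6): flips 1 -> legal
(6,4): no bracket -> illegal
(6,6): flips 1 -> legal
B mobility = 10
-- W to move --
(3,1): no bracket -> illegal
(3,2): no bracket -> illegal
(4,1): flips 3 -> legal
(5,1): flips 1 -> legal
(5,2): flips 3 -> legal
(5,6): no bracket -> illegal
(6,1): no bracket -> illegal
(6,3): flips 3 -> legal
(6,4): flips 2 -> legal
(6,6): no bracket -> illegal
(7,1): flips 3 -> legal
(7,2): no bracket -> illegal
(7,3): no bracket -> illegal
(7,4): no bracket -> illegal
(7,5): flips 1 -> legal
(7,6): no bracket -> illegal
W mobility = 7

Answer: B=10 W=7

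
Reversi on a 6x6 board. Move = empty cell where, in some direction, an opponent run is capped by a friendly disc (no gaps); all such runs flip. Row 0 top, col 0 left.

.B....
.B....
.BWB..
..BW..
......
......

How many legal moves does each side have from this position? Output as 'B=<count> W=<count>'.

Answer: B=4 W=6

Derivation:
-- B to move --
(1,2): flips 1 -> legal
(1,3): no bracket -> illegal
(2,4): no bracket -> illegal
(3,1): no bracket -> illegal
(3,4): flips 1 -> legal
(4,2): no bracket -> illegal
(4,3): flips 1 -> legal
(4,4): flips 2 -> legal
B mobility = 4
-- W to move --
(0,0): flips 1 -> legal
(0,2): no bracket -> illegal
(1,0): no bracket -> illegal
(1,2): no bracket -> illegal
(1,3): flips 1 -> legal
(1,4): no bracket -> illegal
(2,0): flips 1 -> legal
(2,4): flips 1 -> legal
(3,0): no bracket -> illegal
(3,1): flips 1 -> legal
(3,4): no bracket -> illegal
(4,1): no bracket -> illegal
(4,2): flips 1 -> legal
(4,3): no bracket -> illegal
W mobility = 6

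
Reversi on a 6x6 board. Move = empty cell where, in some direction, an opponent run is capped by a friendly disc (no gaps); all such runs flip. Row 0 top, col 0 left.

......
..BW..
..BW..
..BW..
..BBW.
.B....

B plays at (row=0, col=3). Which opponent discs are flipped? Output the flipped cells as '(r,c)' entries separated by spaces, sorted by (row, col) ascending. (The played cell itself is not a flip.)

Dir NW: edge -> no flip
Dir N: edge -> no flip
Dir NE: edge -> no flip
Dir W: first cell '.' (not opp) -> no flip
Dir E: first cell '.' (not opp) -> no flip
Dir SW: first cell 'B' (not opp) -> no flip
Dir S: opp run (1,3) (2,3) (3,3) capped by B -> flip
Dir SE: first cell '.' (not opp) -> no flip

Answer: (1,3) (2,3) (3,3)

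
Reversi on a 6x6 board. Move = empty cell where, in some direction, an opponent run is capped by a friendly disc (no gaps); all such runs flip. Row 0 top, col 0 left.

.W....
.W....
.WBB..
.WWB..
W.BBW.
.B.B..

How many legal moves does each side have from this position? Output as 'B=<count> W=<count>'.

Answer: B=8 W=8

Derivation:
-- B to move --
(0,0): flips 1 -> legal
(0,2): no bracket -> illegal
(1,0): flips 2 -> legal
(1,2): no bracket -> illegal
(2,0): flips 2 -> legal
(3,0): flips 2 -> legal
(3,4): no bracket -> illegal
(3,5): flips 1 -> legal
(4,1): flips 1 -> legal
(4,5): flips 1 -> legal
(5,0): no bracket -> illegal
(5,4): no bracket -> illegal
(5,5): flips 1 -> legal
B mobility = 8
-- W to move --
(1,2): flips 1 -> legal
(1,3): flips 1 -> legal
(1,4): flips 1 -> legal
(2,4): flips 2 -> legal
(3,4): flips 1 -> legal
(4,1): flips 2 -> legal
(5,0): no bracket -> illegal
(5,2): flips 1 -> legal
(5,4): flips 1 -> legal
W mobility = 8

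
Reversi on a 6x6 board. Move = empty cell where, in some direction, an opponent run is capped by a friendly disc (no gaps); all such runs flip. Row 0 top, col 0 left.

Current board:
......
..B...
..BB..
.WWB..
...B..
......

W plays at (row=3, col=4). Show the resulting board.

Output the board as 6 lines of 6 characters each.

Answer: ......
..B...
..BB..
.WWWW.
...B..
......

Derivation:
Place W at (3,4); scan 8 dirs for brackets.
Dir NW: opp run (2,3) (1,2), next='.' -> no flip
Dir N: first cell '.' (not opp) -> no flip
Dir NE: first cell '.' (not opp) -> no flip
Dir W: opp run (3,3) capped by W -> flip
Dir E: first cell '.' (not opp) -> no flip
Dir SW: opp run (4,3), next='.' -> no flip
Dir S: first cell '.' (not opp) -> no flip
Dir SE: first cell '.' (not opp) -> no flip
All flips: (3,3)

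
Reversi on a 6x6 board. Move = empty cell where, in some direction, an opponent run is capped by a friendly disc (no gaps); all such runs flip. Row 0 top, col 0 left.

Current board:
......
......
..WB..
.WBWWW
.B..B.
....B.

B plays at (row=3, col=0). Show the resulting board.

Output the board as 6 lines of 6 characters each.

Place B at (3,0); scan 8 dirs for brackets.
Dir NW: edge -> no flip
Dir N: first cell '.' (not opp) -> no flip
Dir NE: first cell '.' (not opp) -> no flip
Dir W: edge -> no flip
Dir E: opp run (3,1) capped by B -> flip
Dir SW: edge -> no flip
Dir S: first cell '.' (not opp) -> no flip
Dir SE: first cell 'B' (not opp) -> no flip
All flips: (3,1)

Answer: ......
......
..WB..
BBBWWW
.B..B.
....B.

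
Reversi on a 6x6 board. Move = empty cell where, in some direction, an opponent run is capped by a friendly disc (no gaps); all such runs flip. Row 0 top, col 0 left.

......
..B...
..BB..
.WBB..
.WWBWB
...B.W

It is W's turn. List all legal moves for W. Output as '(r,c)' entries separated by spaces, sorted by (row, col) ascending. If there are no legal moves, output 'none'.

Answer: (0,2) (1,1) (1,3) (1,4) (2,4) (3,4) (3,5)

Derivation:
(0,1): no bracket -> illegal
(0,2): flips 3 -> legal
(0,3): no bracket -> illegal
(1,1): flips 2 -> legal
(1,3): flips 1 -> legal
(1,4): flips 2 -> legal
(2,1): no bracket -> illegal
(2,4): flips 1 -> legal
(3,4): flips 2 -> legal
(3,5): flips 1 -> legal
(5,2): no bracket -> illegal
(5,4): no bracket -> illegal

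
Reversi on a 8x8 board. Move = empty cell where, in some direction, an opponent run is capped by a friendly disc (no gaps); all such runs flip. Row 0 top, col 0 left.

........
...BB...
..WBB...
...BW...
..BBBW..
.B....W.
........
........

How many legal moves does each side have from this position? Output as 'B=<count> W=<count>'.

-- B to move --
(1,1): flips 1 -> legal
(1,2): no bracket -> illegal
(2,1): flips 1 -> legal
(2,5): flips 1 -> legal
(3,1): flips 1 -> legal
(3,2): no bracket -> illegal
(3,5): flips 1 -> legal
(3,6): no bracket -> illegal
(4,6): flips 1 -> legal
(4,7): no bracket -> illegal
(5,4): no bracket -> illegal
(5,5): no bracket -> illegal
(5,7): no bracket -> illegal
(6,5): no bracket -> illegal
(6,6): no bracket -> illegal
(6,7): flips 3 -> legal
B mobility = 7
-- W to move --
(0,2): no bracket -> illegal
(0,3): no bracket -> illegal
(0,4): flips 3 -> legal
(0,5): no bracket -> illegal
(1,2): flips 1 -> legal
(1,5): no bracket -> illegal
(2,5): flips 2 -> legal
(3,1): no bracket -> illegal
(3,2): flips 1 -> legal
(3,5): no bracket -> illegal
(4,0): no bracket -> illegal
(4,1): flips 3 -> legal
(5,0): no bracket -> illegal
(5,2): flips 1 -> legal
(5,3): no bracket -> illegal
(5,4): flips 1 -> legal
(5,5): flips 2 -> legal
(6,0): no bracket -> illegal
(6,1): no bracket -> illegal
(6,2): no bracket -> illegal
W mobility = 8

Answer: B=7 W=8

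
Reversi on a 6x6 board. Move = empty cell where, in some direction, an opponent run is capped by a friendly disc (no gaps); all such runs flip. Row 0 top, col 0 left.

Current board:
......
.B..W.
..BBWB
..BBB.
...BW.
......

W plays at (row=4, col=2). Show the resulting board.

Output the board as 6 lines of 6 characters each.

Place W at (4,2); scan 8 dirs for brackets.
Dir NW: first cell '.' (not opp) -> no flip
Dir N: opp run (3,2) (2,2), next='.' -> no flip
Dir NE: opp run (3,3) capped by W -> flip
Dir W: first cell '.' (not opp) -> no flip
Dir E: opp run (4,3) capped by W -> flip
Dir SW: first cell '.' (not opp) -> no flip
Dir S: first cell '.' (not opp) -> no flip
Dir SE: first cell '.' (not opp) -> no flip
All flips: (3,3) (4,3)

Answer: ......
.B..W.
..BBWB
..BWB.
..WWW.
......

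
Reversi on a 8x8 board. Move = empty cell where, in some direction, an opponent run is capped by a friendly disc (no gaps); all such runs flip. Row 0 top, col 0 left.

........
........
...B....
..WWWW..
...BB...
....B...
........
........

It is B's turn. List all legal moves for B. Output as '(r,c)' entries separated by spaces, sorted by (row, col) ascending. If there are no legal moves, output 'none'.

(2,1): flips 1 -> legal
(2,2): flips 1 -> legal
(2,4): flips 1 -> legal
(2,5): flips 1 -> legal
(2,6): flips 1 -> legal
(3,1): no bracket -> illegal
(3,6): no bracket -> illegal
(4,1): flips 1 -> legal
(4,2): no bracket -> illegal
(4,5): flips 1 -> legal
(4,6): no bracket -> illegal

Answer: (2,1) (2,2) (2,4) (2,5) (2,6) (4,1) (4,5)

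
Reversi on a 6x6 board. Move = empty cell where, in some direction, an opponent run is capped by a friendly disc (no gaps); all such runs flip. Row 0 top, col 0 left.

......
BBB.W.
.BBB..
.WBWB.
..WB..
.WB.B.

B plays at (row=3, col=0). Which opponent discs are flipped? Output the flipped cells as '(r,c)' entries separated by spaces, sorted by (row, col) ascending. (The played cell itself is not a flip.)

Answer: (3,1)

Derivation:
Dir NW: edge -> no flip
Dir N: first cell '.' (not opp) -> no flip
Dir NE: first cell 'B' (not opp) -> no flip
Dir W: edge -> no flip
Dir E: opp run (3,1) capped by B -> flip
Dir SW: edge -> no flip
Dir S: first cell '.' (not opp) -> no flip
Dir SE: first cell '.' (not opp) -> no flip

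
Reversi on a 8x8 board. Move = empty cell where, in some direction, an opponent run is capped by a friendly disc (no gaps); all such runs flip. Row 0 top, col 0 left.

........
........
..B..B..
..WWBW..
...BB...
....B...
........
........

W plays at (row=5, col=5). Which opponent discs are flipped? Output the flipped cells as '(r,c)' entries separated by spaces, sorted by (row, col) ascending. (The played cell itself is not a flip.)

Answer: (4,4)

Derivation:
Dir NW: opp run (4,4) capped by W -> flip
Dir N: first cell '.' (not opp) -> no flip
Dir NE: first cell '.' (not opp) -> no flip
Dir W: opp run (5,4), next='.' -> no flip
Dir E: first cell '.' (not opp) -> no flip
Dir SW: first cell '.' (not opp) -> no flip
Dir S: first cell '.' (not opp) -> no flip
Dir SE: first cell '.' (not opp) -> no flip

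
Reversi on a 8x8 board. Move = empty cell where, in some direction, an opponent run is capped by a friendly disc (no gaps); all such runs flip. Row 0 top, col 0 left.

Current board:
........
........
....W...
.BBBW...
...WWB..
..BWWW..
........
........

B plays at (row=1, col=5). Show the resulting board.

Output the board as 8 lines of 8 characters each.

Answer: ........
.....B..
....B...
.BBBW...
...WWB..
..BWWW..
........
........

Derivation:
Place B at (1,5); scan 8 dirs for brackets.
Dir NW: first cell '.' (not opp) -> no flip
Dir N: first cell '.' (not opp) -> no flip
Dir NE: first cell '.' (not opp) -> no flip
Dir W: first cell '.' (not opp) -> no flip
Dir E: first cell '.' (not opp) -> no flip
Dir SW: opp run (2,4) capped by B -> flip
Dir S: first cell '.' (not opp) -> no flip
Dir SE: first cell '.' (not opp) -> no flip
All flips: (2,4)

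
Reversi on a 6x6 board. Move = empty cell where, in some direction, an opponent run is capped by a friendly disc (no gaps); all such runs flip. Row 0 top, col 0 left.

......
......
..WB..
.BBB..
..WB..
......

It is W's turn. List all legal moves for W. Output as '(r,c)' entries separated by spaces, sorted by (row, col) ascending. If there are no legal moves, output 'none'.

(1,2): no bracket -> illegal
(1,3): no bracket -> illegal
(1,4): no bracket -> illegal
(2,0): flips 1 -> legal
(2,1): no bracket -> illegal
(2,4): flips 2 -> legal
(3,0): no bracket -> illegal
(3,4): no bracket -> illegal
(4,0): flips 1 -> legal
(4,1): no bracket -> illegal
(4,4): flips 2 -> legal
(5,2): no bracket -> illegal
(5,3): no bracket -> illegal
(5,4): no bracket -> illegal

Answer: (2,0) (2,4) (4,0) (4,4)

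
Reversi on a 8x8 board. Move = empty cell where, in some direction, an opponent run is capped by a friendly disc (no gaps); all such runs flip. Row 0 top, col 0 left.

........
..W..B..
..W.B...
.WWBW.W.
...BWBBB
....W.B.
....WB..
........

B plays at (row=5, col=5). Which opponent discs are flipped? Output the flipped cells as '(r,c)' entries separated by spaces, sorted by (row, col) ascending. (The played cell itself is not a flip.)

Answer: (4,4)

Derivation:
Dir NW: opp run (4,4) capped by B -> flip
Dir N: first cell 'B' (not opp) -> no flip
Dir NE: first cell 'B' (not opp) -> no flip
Dir W: opp run (5,4), next='.' -> no flip
Dir E: first cell 'B' (not opp) -> no flip
Dir SW: opp run (6,4), next='.' -> no flip
Dir S: first cell 'B' (not opp) -> no flip
Dir SE: first cell '.' (not opp) -> no flip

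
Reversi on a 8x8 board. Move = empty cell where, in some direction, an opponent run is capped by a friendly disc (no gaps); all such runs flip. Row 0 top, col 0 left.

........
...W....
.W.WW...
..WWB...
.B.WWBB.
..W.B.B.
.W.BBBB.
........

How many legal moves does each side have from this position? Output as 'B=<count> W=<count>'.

Answer: B=6 W=8

Derivation:
-- B to move --
(0,2): no bracket -> illegal
(0,3): no bracket -> illegal
(0,4): no bracket -> illegal
(1,0): flips 3 -> legal
(1,1): no bracket -> illegal
(1,2): flips 1 -> legal
(1,4): flips 3 -> legal
(1,5): no bracket -> illegal
(2,0): no bracket -> illegal
(2,2): no bracket -> illegal
(2,5): no bracket -> illegal
(3,0): no bracket -> illegal
(3,1): flips 2 -> legal
(3,5): no bracket -> illegal
(4,2): flips 2 -> legal
(5,0): no bracket -> illegal
(5,1): no bracket -> illegal
(5,3): no bracket -> illegal
(5,5): no bracket -> illegal
(6,0): no bracket -> illegal
(6,2): no bracket -> illegal
(7,0): flips 3 -> legal
(7,1): no bracket -> illegal
(7,2): no bracket -> illegal
B mobility = 6
-- W to move --
(2,5): flips 1 -> legal
(3,0): flips 1 -> legal
(3,1): no bracket -> illegal
(3,5): flips 1 -> legal
(3,6): no bracket -> illegal
(3,7): no bracket -> illegal
(4,0): no bracket -> illegal
(4,2): no bracket -> illegal
(4,7): flips 2 -> legal
(5,0): flips 1 -> legal
(5,1): no bracket -> illegal
(5,3): no bracket -> illegal
(5,5): no bracket -> illegal
(5,7): no bracket -> illegal
(6,2): no bracket -> illegal
(6,7): flips 3 -> legal
(7,2): no bracket -> illegal
(7,3): no bracket -> illegal
(7,4): flips 3 -> legal
(7,5): no bracket -> illegal
(7,6): flips 2 -> legal
(7,7): no bracket -> illegal
W mobility = 8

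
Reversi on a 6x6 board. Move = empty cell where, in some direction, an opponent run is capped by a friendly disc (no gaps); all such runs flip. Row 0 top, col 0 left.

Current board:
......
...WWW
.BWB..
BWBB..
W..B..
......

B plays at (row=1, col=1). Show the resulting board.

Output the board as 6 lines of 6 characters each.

Place B at (1,1); scan 8 dirs for brackets.
Dir NW: first cell '.' (not opp) -> no flip
Dir N: first cell '.' (not opp) -> no flip
Dir NE: first cell '.' (not opp) -> no flip
Dir W: first cell '.' (not opp) -> no flip
Dir E: first cell '.' (not opp) -> no flip
Dir SW: first cell '.' (not opp) -> no flip
Dir S: first cell 'B' (not opp) -> no flip
Dir SE: opp run (2,2) capped by B -> flip
All flips: (2,2)

Answer: ......
.B.WWW
.BBB..
BWBB..
W..B..
......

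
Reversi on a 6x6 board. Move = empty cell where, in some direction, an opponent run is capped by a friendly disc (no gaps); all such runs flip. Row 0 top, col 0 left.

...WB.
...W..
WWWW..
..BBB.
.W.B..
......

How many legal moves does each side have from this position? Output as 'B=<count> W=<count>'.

Answer: B=7 W=6

Derivation:
-- B to move --
(0,2): flips 1 -> legal
(1,0): flips 1 -> legal
(1,1): flips 1 -> legal
(1,2): flips 2 -> legal
(1,4): flips 1 -> legal
(2,4): no bracket -> illegal
(3,0): no bracket -> illegal
(3,1): flips 2 -> legal
(4,0): no bracket -> illegal
(4,2): no bracket -> illegal
(5,0): flips 1 -> legal
(5,1): no bracket -> illegal
(5,2): no bracket -> illegal
B mobility = 7
-- W to move --
(0,5): flips 1 -> legal
(1,4): no bracket -> illegal
(1,5): no bracket -> illegal
(2,4): no bracket -> illegal
(2,5): no bracket -> illegal
(3,1): no bracket -> illegal
(3,5): no bracket -> illegal
(4,2): flips 1 -> legal
(4,4): flips 1 -> legal
(4,5): flips 1 -> legal
(5,2): no bracket -> illegal
(5,3): flips 2 -> legal
(5,4): flips 2 -> legal
W mobility = 6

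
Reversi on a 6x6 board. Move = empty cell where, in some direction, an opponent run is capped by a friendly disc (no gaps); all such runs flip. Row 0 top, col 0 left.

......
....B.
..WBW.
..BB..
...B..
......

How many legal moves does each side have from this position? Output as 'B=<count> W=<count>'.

-- B to move --
(1,1): flips 1 -> legal
(1,2): flips 1 -> legal
(1,3): no bracket -> illegal
(1,5): flips 1 -> legal
(2,1): flips 1 -> legal
(2,5): flips 1 -> legal
(3,1): no bracket -> illegal
(3,4): flips 1 -> legal
(3,5): no bracket -> illegal
B mobility = 6
-- W to move --
(0,3): no bracket -> illegal
(0,4): flips 1 -> legal
(0,5): no bracket -> illegal
(1,2): no bracket -> illegal
(1,3): no bracket -> illegal
(1,5): no bracket -> illegal
(2,1): no bracket -> illegal
(2,5): no bracket -> illegal
(3,1): no bracket -> illegal
(3,4): no bracket -> illegal
(4,1): no bracket -> illegal
(4,2): flips 2 -> legal
(4,4): flips 1 -> legal
(5,2): no bracket -> illegal
(5,3): no bracket -> illegal
(5,4): no bracket -> illegal
W mobility = 3

Answer: B=6 W=3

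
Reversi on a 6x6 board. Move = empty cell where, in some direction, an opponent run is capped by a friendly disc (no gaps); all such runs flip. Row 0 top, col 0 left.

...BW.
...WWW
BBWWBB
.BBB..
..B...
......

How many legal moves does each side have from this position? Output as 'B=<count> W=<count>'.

-- B to move --
(0,2): flips 1 -> legal
(0,5): flips 4 -> legal
(1,1): flips 1 -> legal
(1,2): flips 1 -> legal
(3,4): no bracket -> illegal
B mobility = 4
-- W to move --
(0,2): flips 1 -> legal
(1,0): no bracket -> illegal
(1,1): no bracket -> illegal
(1,2): no bracket -> illegal
(3,0): no bracket -> illegal
(3,4): flips 1 -> legal
(3,5): flips 2 -> legal
(4,0): flips 1 -> legal
(4,1): flips 1 -> legal
(4,3): flips 1 -> legal
(4,4): flips 1 -> legal
(5,1): flips 3 -> legal
(5,2): flips 2 -> legal
(5,3): no bracket -> illegal
W mobility = 9

Answer: B=4 W=9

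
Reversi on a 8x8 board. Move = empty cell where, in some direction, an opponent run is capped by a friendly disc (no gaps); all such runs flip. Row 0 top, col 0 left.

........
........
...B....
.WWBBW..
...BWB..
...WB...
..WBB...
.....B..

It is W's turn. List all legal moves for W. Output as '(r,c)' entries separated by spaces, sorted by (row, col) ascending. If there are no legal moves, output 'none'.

(1,2): no bracket -> illegal
(1,3): flips 3 -> legal
(1,4): flips 1 -> legal
(2,2): flips 1 -> legal
(2,4): flips 1 -> legal
(2,5): no bracket -> illegal
(3,6): no bracket -> illegal
(4,2): flips 1 -> legal
(4,6): flips 1 -> legal
(5,2): no bracket -> illegal
(5,5): flips 2 -> legal
(5,6): no bracket -> illegal
(6,5): flips 4 -> legal
(6,6): no bracket -> illegal
(7,2): no bracket -> illegal
(7,3): flips 1 -> legal
(7,4): flips 2 -> legal
(7,6): no bracket -> illegal

Answer: (1,3) (1,4) (2,2) (2,4) (4,2) (4,6) (5,5) (6,5) (7,3) (7,4)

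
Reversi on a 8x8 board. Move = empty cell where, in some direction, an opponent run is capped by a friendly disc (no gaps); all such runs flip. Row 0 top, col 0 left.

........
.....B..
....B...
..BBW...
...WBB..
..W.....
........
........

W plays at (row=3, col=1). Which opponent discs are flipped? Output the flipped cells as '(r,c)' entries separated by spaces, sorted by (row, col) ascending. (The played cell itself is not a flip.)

Answer: (3,2) (3,3)

Derivation:
Dir NW: first cell '.' (not opp) -> no flip
Dir N: first cell '.' (not opp) -> no flip
Dir NE: first cell '.' (not opp) -> no flip
Dir W: first cell '.' (not opp) -> no flip
Dir E: opp run (3,2) (3,3) capped by W -> flip
Dir SW: first cell '.' (not opp) -> no flip
Dir S: first cell '.' (not opp) -> no flip
Dir SE: first cell '.' (not opp) -> no flip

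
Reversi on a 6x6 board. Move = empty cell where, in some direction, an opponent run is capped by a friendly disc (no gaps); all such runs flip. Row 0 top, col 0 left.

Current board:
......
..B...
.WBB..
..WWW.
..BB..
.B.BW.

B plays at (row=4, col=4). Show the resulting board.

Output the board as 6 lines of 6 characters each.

Answer: ......
..B...
.WBB..
..WBW.
..BBB.
.B.BW.

Derivation:
Place B at (4,4); scan 8 dirs for brackets.
Dir NW: opp run (3,3) capped by B -> flip
Dir N: opp run (3,4), next='.' -> no flip
Dir NE: first cell '.' (not opp) -> no flip
Dir W: first cell 'B' (not opp) -> no flip
Dir E: first cell '.' (not opp) -> no flip
Dir SW: first cell 'B' (not opp) -> no flip
Dir S: opp run (5,4), next=edge -> no flip
Dir SE: first cell '.' (not opp) -> no flip
All flips: (3,3)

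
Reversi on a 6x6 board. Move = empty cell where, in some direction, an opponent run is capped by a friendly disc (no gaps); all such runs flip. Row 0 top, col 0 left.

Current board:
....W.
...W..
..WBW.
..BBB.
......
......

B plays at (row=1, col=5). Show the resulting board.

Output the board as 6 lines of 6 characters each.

Place B at (1,5); scan 8 dirs for brackets.
Dir NW: opp run (0,4), next=edge -> no flip
Dir N: first cell '.' (not opp) -> no flip
Dir NE: edge -> no flip
Dir W: first cell '.' (not opp) -> no flip
Dir E: edge -> no flip
Dir SW: opp run (2,4) capped by B -> flip
Dir S: first cell '.' (not opp) -> no flip
Dir SE: edge -> no flip
All flips: (2,4)

Answer: ....W.
...W.B
..WBB.
..BBB.
......
......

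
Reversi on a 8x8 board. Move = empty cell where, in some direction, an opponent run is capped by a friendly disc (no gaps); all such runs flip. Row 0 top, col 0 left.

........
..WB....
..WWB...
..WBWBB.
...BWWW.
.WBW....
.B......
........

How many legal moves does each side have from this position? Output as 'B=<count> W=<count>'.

-- B to move --
(0,1): no bracket -> illegal
(0,2): no bracket -> illegal
(0,3): no bracket -> illegal
(1,1): flips 2 -> legal
(1,4): no bracket -> illegal
(2,1): flips 3 -> legal
(2,5): flips 1 -> legal
(3,1): flips 2 -> legal
(3,7): no bracket -> illegal
(4,0): no bracket -> illegal
(4,1): flips 1 -> legal
(4,2): no bracket -> illegal
(4,7): flips 3 -> legal
(5,0): flips 1 -> legal
(5,4): flips 4 -> legal
(5,5): flips 2 -> legal
(5,6): flips 1 -> legal
(5,7): flips 1 -> legal
(6,0): no bracket -> illegal
(6,2): flips 2 -> legal
(6,3): flips 1 -> legal
(6,4): no bracket -> illegal
B mobility = 13
-- W to move --
(0,2): flips 3 -> legal
(0,3): flips 1 -> legal
(0,4): flips 1 -> legal
(1,4): flips 2 -> legal
(1,5): no bracket -> illegal
(2,5): flips 2 -> legal
(2,6): flips 2 -> legal
(2,7): flips 1 -> legal
(3,7): flips 2 -> legal
(4,1): no bracket -> illegal
(4,2): flips 1 -> legal
(4,7): no bracket -> illegal
(5,0): no bracket -> illegal
(5,4): flips 1 -> legal
(6,0): no bracket -> illegal
(6,2): no bracket -> illegal
(6,3): no bracket -> illegal
(7,0): flips 3 -> legal
(7,1): flips 1 -> legal
(7,2): no bracket -> illegal
W mobility = 12

Answer: B=13 W=12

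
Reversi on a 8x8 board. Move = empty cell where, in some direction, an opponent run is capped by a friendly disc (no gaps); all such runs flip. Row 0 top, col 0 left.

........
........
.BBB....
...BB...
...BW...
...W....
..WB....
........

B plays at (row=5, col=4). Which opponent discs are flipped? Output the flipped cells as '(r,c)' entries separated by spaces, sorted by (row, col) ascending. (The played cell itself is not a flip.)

Dir NW: first cell 'B' (not opp) -> no flip
Dir N: opp run (4,4) capped by B -> flip
Dir NE: first cell '.' (not opp) -> no flip
Dir W: opp run (5,3), next='.' -> no flip
Dir E: first cell '.' (not opp) -> no flip
Dir SW: first cell 'B' (not opp) -> no flip
Dir S: first cell '.' (not opp) -> no flip
Dir SE: first cell '.' (not opp) -> no flip

Answer: (4,4)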